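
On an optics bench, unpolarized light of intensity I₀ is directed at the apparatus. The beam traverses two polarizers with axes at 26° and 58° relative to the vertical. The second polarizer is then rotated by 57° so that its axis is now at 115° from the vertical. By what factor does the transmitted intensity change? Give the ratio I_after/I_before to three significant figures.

I_new/I_old ≈ 0.000424

Before rotation:
Unpolarized light through the first polarizer → I₁ = ½ I₀, now polarized at 26°.
I₂ = I₁ cos²(58° − 26°) = 0.5 I₀ · cos²(32°) = 0.3596 I₀.
After rotation:
Unpolarized light through the first polarizer → I₁ = ½ I₀, now polarized at 26°.
I₂ = I₁ cos²(115° − 26°) = 0.5 I₀ · cos²(89°) = 0.0001523 I₀.
Ratio = 0.0001523 / 0.3596 = 0.0004235.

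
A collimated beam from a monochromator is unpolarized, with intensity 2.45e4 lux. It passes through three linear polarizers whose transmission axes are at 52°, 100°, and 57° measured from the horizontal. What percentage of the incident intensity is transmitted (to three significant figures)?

≈ 12.0%

Unpolarized light through the first polarizer → I₁ = 2.45e4 lux/2 = 1.225e+04 lux, polarized at 52°.
I₂ = I₁ · cos²(48°) = 1.225e+04 · 0.4477 = 5485 lux.
I₃ = I₂ · cos²(43°) = 5485 · 0.5349 = 2934 lux.
That is 11.97% of the incident intensity.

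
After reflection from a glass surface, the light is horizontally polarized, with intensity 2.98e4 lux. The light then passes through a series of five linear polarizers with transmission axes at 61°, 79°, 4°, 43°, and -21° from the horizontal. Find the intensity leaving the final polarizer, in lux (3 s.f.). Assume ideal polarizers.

I ≈ 49.3 lux

By Malus's law, I₁ = 2.98e4 lux · cos²(61°) = 7004 lux.
I₂ = I₁ · cos²(18°) = 7004 · 0.9045 = 6335 lux.
I₃ = I₂ · cos²(75°) = 6335 · 0.06699 = 424.4 lux.
I₄ = I₃ · cos²(39°) = 424.4 · 0.604 = 256.3 lux.
I₅ = I₄ · cos²(64°) = 256.3 · 0.1922 = 49.26 lux.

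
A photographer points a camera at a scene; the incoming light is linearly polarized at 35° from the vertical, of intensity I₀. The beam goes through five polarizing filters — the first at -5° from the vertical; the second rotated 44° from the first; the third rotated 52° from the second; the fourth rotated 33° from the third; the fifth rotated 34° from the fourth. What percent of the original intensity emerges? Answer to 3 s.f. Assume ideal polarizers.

≈ 5.56%

I₁ = I₀ cos²(-5° − 35°) = I₀ cos²(40°) = 0.5868 I₀.
I₂ = I₁ cos²(44°) = 0.5868 · 0.5174 I₀ = 0.3037 I₀.
I₃ = I₂ cos²(52°) = 0.3037 · 0.379 I₀ = 0.1151 I₀.
I₄ = I₃ cos²(33°) = 0.1151 · 0.7034 I₀ = 0.08095 I₀.
I₅ = I₄ cos²(34°) = 0.08095 · 0.6873 I₀ = 0.05564 I₀.
That is 5.564% of the incident intensity.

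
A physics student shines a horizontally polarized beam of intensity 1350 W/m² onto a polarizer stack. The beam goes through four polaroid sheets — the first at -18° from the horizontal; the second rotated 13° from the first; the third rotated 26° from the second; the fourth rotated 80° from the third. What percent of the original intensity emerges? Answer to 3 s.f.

I₁ = 1350 W/m² · cos²(18°) = 1221 W/m².
I₂ = I₁ · cos²(13°) = 1221 · 0.9494 = 1159 W/m².
I₃ = I₂ · cos²(26°) = 1159 · 0.8078 = 936.5 W/m².
I₄ = I₃ · cos²(80°) = 936.5 · 0.03015 = 28.24 W/m².
That is 2.092% of the incident intensity.

≈ 2.09%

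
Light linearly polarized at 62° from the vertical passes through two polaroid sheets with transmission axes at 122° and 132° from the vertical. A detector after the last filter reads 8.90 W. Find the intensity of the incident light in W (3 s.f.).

I₀ ≈ 36.7 W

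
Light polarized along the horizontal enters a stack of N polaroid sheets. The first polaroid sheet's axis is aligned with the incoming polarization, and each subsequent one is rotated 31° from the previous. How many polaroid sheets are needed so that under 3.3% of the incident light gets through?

N = 13

First polarizer is aligned with the polarization: full transmission.
Each further stage multiplies by cos²(31°) = 0.7347.
After N polarizers: T = 0.7347^(N−1). Require T < 0.033 ⇒ N−1 > ln(0.033)/ln(0.7347) = 11.07, so N−1 ≥ 12 and N = 13.
Check: N=13 gives T = 0.02475 < 0.033; N=12 gives T = 0.03369.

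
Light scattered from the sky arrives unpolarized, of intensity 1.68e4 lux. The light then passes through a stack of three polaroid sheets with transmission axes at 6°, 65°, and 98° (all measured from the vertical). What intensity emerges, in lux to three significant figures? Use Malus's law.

Unpolarized light through the first polarizer → I₁ = 1.68e4 lux/2 = 8400 lux, polarized at 6°.
I₂ = I₁ · cos²(59°) = 8400 · 0.2653 = 2228 lux.
I₃ = I₂ · cos²(33°) = 2228 · 0.7034 = 1567 lux.

I ≈ 1570 lux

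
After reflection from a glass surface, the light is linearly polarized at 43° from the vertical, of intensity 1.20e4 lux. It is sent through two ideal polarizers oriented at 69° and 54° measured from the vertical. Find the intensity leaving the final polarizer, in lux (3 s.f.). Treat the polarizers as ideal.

I ≈ 9040 lux

By Malus's law, I₁ = 1.20e4 lux · cos²(26°) = 9694 lux.
I₂ = I₁ · cos²(15°) = 9694 · 0.933 = 9045 lux.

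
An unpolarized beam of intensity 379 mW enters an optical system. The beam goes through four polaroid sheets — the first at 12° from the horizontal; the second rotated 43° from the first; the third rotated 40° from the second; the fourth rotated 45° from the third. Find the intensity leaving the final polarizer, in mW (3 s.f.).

I ≈ 29.7 mW

Unpolarized light through the first polarizer → I₁ = 379 mW/2 = 189.5 mW, polarized at 12°.
I₂ = I₁ · cos²(43°) = 189.5 · 0.5349 = 101.4 mW.
I₃ = I₂ · cos²(40°) = 101.4 · 0.5868 = 59.48 mW.
I₄ = I₃ · cos²(45°) = 59.48 · 0.5 = 29.74 mW.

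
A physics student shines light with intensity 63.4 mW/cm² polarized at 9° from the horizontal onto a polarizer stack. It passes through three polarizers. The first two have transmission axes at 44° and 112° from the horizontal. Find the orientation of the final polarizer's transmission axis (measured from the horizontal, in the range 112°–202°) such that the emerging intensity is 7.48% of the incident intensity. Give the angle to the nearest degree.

θ ≈ 139°

I₁ = I₀ cos²(44° − 9°) = I₀ cos²(35°) = 0.671 I₀.
I₂ = I₁ cos²(112° − 44°) = 0.671 I₀ · cos²(68°) = 0.09416 I₀.
Need I₃/I₀ = 0.0748, so cos²(θ − 112°) = 0.0748 / 0.09416 = 0.7944.
θ − 112° = arccos(√0.7944) = 27.0°, giving θ ≈ 112 + 27.0 = 139.0°.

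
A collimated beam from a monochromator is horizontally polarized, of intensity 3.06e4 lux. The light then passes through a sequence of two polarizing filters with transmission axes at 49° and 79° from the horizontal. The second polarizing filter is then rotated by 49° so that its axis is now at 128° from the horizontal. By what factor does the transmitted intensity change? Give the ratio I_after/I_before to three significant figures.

I_new/I_old ≈ 0.0485

Before rotation:
I₁ = I₀ cos²(49° − 0°) = I₀ cos²(49°) = 0.4304 I₀.
I₂ = I₁ cos²(79° − 49°) = 0.4304 I₀ · cos²(30°) = 0.3228 I₀.
After rotation:
I₁ = I₀ cos²(49° − 0°) = I₀ cos²(49°) = 0.4304 I₀.
I₂ = I₁ cos²(128° − 49°) = 0.4304 I₀ · cos²(79°) = 0.01567 I₀.
Ratio = 0.01567 / 0.3228 = 0.04854.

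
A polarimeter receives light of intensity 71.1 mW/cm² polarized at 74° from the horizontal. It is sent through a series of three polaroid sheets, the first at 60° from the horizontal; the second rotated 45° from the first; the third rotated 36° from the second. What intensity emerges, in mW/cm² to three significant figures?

I ≈ 21.9 mW/cm²

I₁ = 71.1 mW/cm² · cos²(14°) = 66.94 mW/cm².
I₂ = I₁ · cos²(45°) = 66.94 · 0.5 = 33.47 mW/cm².
I₃ = I₂ · cos²(36°) = 33.47 · 0.6545 = 21.91 mW/cm².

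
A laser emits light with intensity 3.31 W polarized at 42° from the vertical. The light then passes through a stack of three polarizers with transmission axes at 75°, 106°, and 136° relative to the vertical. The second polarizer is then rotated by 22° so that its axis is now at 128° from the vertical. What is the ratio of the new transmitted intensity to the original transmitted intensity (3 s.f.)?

Before rotation:
By Malus's law, I₁ = I₀ cos²(75° − 42°) = I₀ cos²(33°) = 0.7034 I₀.
I₂ = I₁ cos²(106° − 75°) = 0.7034 I₀ · cos²(31°) = 0.5168 I₀.
I₃ = I₂ cos²(136° − 106°) = 0.5168 I₀ · cos²(30°) = 0.3876 I₀.
After rotation:
I₁ = I₀ cos²(75° − 42°) = I₀ cos²(33°) = 0.7034 I₀.
I₂ = I₁ cos²(128° − 75°) = 0.7034 I₀ · cos²(53°) = 0.2547 I₀.
I₃ = I₂ cos²(136° − 128°) = 0.2547 I₀ · cos²(8°) = 0.2498 I₀.
Ratio = 0.2498 / 0.3876 = 0.6445.

I_new/I_old ≈ 0.645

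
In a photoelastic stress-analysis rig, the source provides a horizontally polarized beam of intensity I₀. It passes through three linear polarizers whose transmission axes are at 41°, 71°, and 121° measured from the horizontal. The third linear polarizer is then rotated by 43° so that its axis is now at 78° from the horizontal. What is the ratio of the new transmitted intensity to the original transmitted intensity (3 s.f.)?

Before rotation:
By Malus's law, I₁ = I₀ cos²(41° − 0°) = I₀ cos²(41°) = 0.5696 I₀.
I₂ = I₁ cos²(71° − 41°) = 0.5696 I₀ · cos²(30°) = 0.4272 I₀.
I₃ = I₂ cos²(121° − 71°) = 0.4272 I₀ · cos²(50°) = 0.1765 I₀.
After rotation:
I₁ = I₀ cos²(41° − 0°) = I₀ cos²(41°) = 0.5696 I₀.
I₂ = I₁ cos²(71° − 41°) = 0.5696 I₀ · cos²(30°) = 0.4272 I₀.
I₃ = I₂ cos²(78° − 71°) = 0.4272 I₀ · cos²(7°) = 0.4208 I₀.
Ratio = 0.4208 / 0.1765 = 2.384.

I_new/I_old ≈ 2.38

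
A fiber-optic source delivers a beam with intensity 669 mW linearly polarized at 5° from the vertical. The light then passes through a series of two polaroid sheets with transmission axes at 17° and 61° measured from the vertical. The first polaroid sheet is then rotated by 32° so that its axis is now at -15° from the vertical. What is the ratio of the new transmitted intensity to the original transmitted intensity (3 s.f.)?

I_new/I_old ≈ 0.104

Before rotation:
By Malus's law, I₁ = I₀ cos²(17° − 5°) = I₀ cos²(12°) = 0.9568 I₀.
I₂ = I₁ cos²(61° − 17°) = 0.9568 I₀ · cos²(44°) = 0.4951 I₀.
After rotation:
I₁ = I₀ cos²(-15° − 5°) = I₀ cos²(20°) = 0.883 I₀.
I₂ = I₁ cos²(61° + 15°) = 0.883 I₀ · cos²(76°) = 0.05168 I₀.
Ratio = 0.05168 / 0.4951 = 0.1044.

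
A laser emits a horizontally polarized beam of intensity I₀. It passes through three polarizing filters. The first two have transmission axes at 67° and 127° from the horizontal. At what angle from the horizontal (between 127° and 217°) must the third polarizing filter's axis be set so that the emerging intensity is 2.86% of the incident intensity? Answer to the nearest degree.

θ ≈ 157°

By Malus's law, I₁ = I₀ cos²(67° − 0°) = I₀ cos²(67°) = 0.1527 I₀.
I₂ = I₁ cos²(127° − 67°) = 0.1527 I₀ · cos²(60°) = 0.03817 I₀.
Need I₃/I₀ = 0.0286, so cos²(θ − 127°) = 0.0286 / 0.03817 = 0.7493.
θ − 127° = arccos(√0.7493) = 30.0°, giving θ ≈ 127 + 30.0 = 157.0°.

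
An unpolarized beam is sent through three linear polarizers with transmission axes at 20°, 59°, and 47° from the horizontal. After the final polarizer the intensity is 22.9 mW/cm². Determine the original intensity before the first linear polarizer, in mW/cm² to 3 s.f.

Unpolarized light through the first polarizer → I₁ = ½ I₀, now polarized at 20°.
I₂ = I₁ cos²(59° − 20°) = 0.5 I₀ · cos²(39°) = 0.302 I₀.
I₃ = I₂ cos²(47° − 59°) = 0.302 I₀ · cos²(12°) = 0.2889 I₀.
So 22.9 mW/cm² = 0.2889 I₀, giving I₀ = 22.9/0.2889 = 79.26 mW/cm².

I₀ ≈ 79.3 mW/cm²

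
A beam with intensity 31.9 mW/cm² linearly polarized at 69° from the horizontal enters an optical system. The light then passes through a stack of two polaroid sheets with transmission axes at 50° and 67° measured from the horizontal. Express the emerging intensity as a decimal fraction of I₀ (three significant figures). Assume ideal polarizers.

I/I₀ ≈ 0.818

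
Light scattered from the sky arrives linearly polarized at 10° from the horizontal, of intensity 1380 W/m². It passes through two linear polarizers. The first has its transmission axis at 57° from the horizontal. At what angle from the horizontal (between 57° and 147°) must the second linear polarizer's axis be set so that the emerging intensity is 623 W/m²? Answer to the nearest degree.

I₁ = I₀ cos²(57° − 10°) = I₀ cos²(47°) = 0.4651 I₀.
Target fraction: 623 / 1380 W/m² = 0.4514 of I₀.
Need I₂/I₀ = 0.4514, so cos²(θ − 57°) = 0.4514 / 0.4651 = 0.9706.
θ − 57° = arccos(√0.9706) = 9.9°, giving θ ≈ 57 + 9.9 = 66.9°.

θ ≈ 67°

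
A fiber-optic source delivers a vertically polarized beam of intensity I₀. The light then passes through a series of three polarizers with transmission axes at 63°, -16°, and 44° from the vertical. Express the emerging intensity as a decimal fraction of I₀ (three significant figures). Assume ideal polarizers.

≈ 0.00188 I₀

I₁ = I₀ cos²(63° − 0°) = I₀ cos²(63°) = 0.2061 I₀.
I₂ = I₁ cos²(-16° − 63°) = 0.2061 I₀ · cos²(79°) = 0.007504 I₀.
I₃ = I₂ cos²(44° + 16°) = 0.007504 I₀ · cos²(60°) = 0.001876 I₀.
Transmitted fraction = 0.001876.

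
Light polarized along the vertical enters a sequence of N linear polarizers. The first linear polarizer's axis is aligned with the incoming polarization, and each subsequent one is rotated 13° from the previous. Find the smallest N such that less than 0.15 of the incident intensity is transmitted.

First polarizer is aligned with the polarization: full transmission.
Each further stage multiplies by cos²(13°) = 0.9494.
After N polarizers: T = 0.9494^(N−1). Require T < 0.15 ⇒ N−1 > ln(0.15)/ln(0.9494) = 36.53, so N−1 ≥ 37 and N = 38.
Check: N=38 gives T = 0.1464 < 0.15; N=37 gives T = 0.1542.

N = 38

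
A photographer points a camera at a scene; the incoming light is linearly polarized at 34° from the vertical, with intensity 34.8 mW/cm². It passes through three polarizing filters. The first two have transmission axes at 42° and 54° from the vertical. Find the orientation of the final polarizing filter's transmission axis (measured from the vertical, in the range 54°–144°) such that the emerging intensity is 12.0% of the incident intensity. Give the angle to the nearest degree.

θ ≈ 123°

I₁ = I₀ cos²(42° − 34°) = I₀ cos²(8°) = 0.9806 I₀.
I₂ = I₁ cos²(54° − 42°) = 0.9806 I₀ · cos²(12°) = 0.9382 I₀.
Need I₃/I₀ = 0.12, so cos²(θ − 54°) = 0.12 / 0.9382 = 0.1279.
θ − 54° = arccos(√0.1279) = 69.0°, giving θ ≈ 54 + 69.0 = 123.0°.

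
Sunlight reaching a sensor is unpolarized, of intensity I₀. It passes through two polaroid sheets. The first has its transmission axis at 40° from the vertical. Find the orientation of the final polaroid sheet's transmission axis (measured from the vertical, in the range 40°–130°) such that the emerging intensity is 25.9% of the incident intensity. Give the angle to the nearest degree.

Unpolarized light through the first polarizer → I₁ = ½ I₀, now polarized at 40°.
Need I₂/I₀ = 0.259, so cos²(θ − 40°) = 0.259 / 0.5 = 0.518.
θ − 40° = arccos(√0.518) = 44.0°, giving θ ≈ 40 + 44.0 = 84.0°.

θ ≈ 84°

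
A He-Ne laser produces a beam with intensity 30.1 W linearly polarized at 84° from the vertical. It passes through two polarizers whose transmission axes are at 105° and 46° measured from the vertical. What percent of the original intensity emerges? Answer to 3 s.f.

I₁ = 30.1 W · cos²(21°) = 26.23 W.
I₂ = I₁ · cos²(59°) = 26.23 · 0.2653 = 6.959 W.
That is 23.12% of the incident intensity.

≈ 23.1%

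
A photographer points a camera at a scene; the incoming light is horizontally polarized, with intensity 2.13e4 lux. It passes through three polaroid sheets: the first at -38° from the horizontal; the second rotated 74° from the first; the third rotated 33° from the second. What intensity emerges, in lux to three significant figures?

I₁ = 2.13e4 lux · cos²(38°) = 1.323e+04 lux.
I₂ = I₁ · cos²(74°) = 1.323e+04 · 0.07598 = 1005 lux.
I₃ = I₂ · cos²(33°) = 1005 · 0.7034 = 706.8 lux.

I ≈ 707 lux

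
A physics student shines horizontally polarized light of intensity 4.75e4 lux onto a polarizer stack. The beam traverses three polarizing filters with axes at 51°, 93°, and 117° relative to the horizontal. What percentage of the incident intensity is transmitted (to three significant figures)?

≈ 18.3%

I₁ = 4.75e4 lux · cos²(51°) = 1.881e+04 lux.
I₂ = I₁ · cos²(42°) = 1.881e+04 · 0.5523 = 1.039e+04 lux.
I₃ = I₂ · cos²(24°) = 1.039e+04 · 0.8346 = 8671 lux.
That is 18.25% of the incident intensity.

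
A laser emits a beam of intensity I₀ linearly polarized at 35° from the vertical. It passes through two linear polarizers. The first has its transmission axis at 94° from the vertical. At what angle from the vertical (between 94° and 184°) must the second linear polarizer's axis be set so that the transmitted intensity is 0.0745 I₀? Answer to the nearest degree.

I₁ = I₀ cos²(94° − 35°) = I₀ cos²(59°) = 0.2653 I₀.
Need I₂/I₀ = 0.0745, so cos²(θ − 94°) = 0.0745 / 0.2653 = 0.2809.
θ − 94° = arccos(√0.2809) = 58.0°, giving θ ≈ 94 + 58.0 = 152.0°.

θ ≈ 152°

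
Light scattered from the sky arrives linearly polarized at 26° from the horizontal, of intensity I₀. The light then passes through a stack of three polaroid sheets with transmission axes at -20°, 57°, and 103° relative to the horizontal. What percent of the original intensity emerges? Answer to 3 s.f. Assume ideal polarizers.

≈ 1.18%

I₁ = I₀ cos²(-20° − 26°) = I₀ cos²(46°) = 0.4826 I₀.
I₂ = I₁ cos²(57° + 20°) = 0.4826 I₀ · cos²(77°) = 0.02442 I₀.
I₃ = I₂ cos²(103° − 57°) = 0.02442 I₀ · cos²(46°) = 0.01178 I₀.
That is 1.178% of the incident intensity.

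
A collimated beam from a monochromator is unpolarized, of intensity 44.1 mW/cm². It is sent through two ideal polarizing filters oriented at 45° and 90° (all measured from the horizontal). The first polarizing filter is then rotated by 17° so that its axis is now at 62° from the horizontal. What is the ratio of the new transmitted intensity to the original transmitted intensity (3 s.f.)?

I_new/I_old ≈ 1.56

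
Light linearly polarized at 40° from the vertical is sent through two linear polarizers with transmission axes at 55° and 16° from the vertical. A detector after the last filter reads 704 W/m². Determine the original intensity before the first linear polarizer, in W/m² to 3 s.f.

I₁ = I₀ cos²(55° − 40°) = I₀ cos²(15°) = 0.933 I₀.
I₂ = I₁ cos²(16° − 55°) = 0.933 I₀ · cos²(39°) = 0.5635 I₀.
So 704 W/m² = 0.5635 I₀, giving I₀ = 704/0.5635 = 1249 W/m².

I₀ ≈ 1250 W/m²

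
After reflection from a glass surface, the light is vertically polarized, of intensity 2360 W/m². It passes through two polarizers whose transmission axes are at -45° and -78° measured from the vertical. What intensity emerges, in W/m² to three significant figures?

I₁ = 2360 W/m² · cos²(45°) = 1180 W/m².
I₂ = I₁ · cos²(33°) = 1180 · 0.7034 = 830 W/m².

I ≈ 830 W/m²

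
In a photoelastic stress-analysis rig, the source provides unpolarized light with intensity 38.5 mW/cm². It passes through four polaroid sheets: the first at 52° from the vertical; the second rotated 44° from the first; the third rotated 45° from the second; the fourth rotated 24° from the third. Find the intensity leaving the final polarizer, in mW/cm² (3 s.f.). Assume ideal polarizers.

I ≈ 4.16 mW/cm²

Unpolarized light through the first polarizer → I₁ = 38.5 mW/cm²/2 = 19.25 mW/cm², polarized at 52°.
I₂ = I₁ · cos²(44°) = 19.25 · 0.5174 = 9.961 mW/cm².
I₃ = I₂ · cos²(45°) = 9.961 · 0.5 = 4.98 mW/cm².
I₄ = I₃ · cos²(24°) = 4.98 · 0.8346 = 4.157 mW/cm².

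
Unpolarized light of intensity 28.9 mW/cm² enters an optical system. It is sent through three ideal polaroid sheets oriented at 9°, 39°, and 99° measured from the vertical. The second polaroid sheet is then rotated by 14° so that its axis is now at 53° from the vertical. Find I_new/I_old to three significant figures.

I_new/I_old ≈ 1.33

Before rotation:
Unpolarized light through the first polarizer → I₁ = ½ I₀, now polarized at 9°.
I₂ = I₁ cos²(39° − 9°) = 0.5 I₀ · cos²(30°) = 0.375 I₀.
I₃ = I₂ cos²(99° − 39°) = 0.375 I₀ · cos²(60°) = 0.09375 I₀.
After rotation:
Unpolarized light through the first polarizer → I₁ = ½ I₀, now polarized at 9°.
I₂ = I₁ cos²(53° − 9°) = 0.5 I₀ · cos²(44°) = 0.2587 I₀.
I₃ = I₂ cos²(99° − 53°) = 0.2587 I₀ · cos²(46°) = 0.1248 I₀.
Ratio = 0.1248 / 0.09375 = 1.332.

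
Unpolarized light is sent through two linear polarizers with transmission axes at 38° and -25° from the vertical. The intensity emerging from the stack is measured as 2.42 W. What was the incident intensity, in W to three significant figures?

I₀ ≈ 23.5 W

Unpolarized light through the first polarizer → I₁ = ½ I₀, now polarized at 38°.
I₂ = I₁ cos²(-25° − 38°) = 0.5 I₀ · cos²(63°) = 0.1031 I₀.
So 2.42 W = 0.1031 I₀, giving I₀ = 2.42/0.1031 = 23.48 W.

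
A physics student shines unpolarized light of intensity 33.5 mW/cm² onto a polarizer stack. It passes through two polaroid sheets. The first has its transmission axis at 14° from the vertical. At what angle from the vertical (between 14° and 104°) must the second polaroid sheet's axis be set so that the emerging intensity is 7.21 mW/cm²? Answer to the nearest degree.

θ ≈ 63°

Unpolarized light through the first polarizer → I₁ = ½ I₀, now polarized at 14°.
Target fraction: 7.21 / 33.5 mW/cm² = 0.2152 of I₀.
Need I₂/I₀ = 0.2152, so cos²(θ − 14°) = 0.2152 / 0.5 = 0.4304.
θ − 14° = arccos(√0.4304) = 49.0°, giving θ ≈ 14 + 49.0 = 63.0°.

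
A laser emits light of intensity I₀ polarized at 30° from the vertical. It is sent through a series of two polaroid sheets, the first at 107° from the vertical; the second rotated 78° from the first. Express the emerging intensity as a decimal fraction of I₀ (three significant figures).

≈ 0.00219 I₀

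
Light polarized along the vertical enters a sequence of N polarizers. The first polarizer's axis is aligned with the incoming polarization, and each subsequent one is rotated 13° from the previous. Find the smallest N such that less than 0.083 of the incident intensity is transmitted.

N = 49

First polarizer is aligned with the polarization: full transmission.
Each further stage multiplies by cos²(13°) = 0.9494.
After N polarizers: T = 0.9494^(N−1). Require T < 0.083 ⇒ N−1 > ln(0.083)/ln(0.9494) = 47.93, so N−1 ≥ 48 and N = 49.
Check: N=49 gives T = 0.0827 < 0.083; N=48 gives T = 0.08711.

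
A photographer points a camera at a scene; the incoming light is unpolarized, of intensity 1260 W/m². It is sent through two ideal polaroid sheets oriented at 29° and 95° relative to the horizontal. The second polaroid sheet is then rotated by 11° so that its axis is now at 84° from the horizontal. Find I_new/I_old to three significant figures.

Before rotation:
Unpolarized light through the first polarizer → I₁ = ½ I₀, now polarized at 29°.
I₂ = I₁ cos²(95° − 29°) = 0.5 I₀ · cos²(66°) = 0.08272 I₀.
After rotation:
Unpolarized light through the first polarizer → I₁ = ½ I₀, now polarized at 29°.
I₂ = I₁ cos²(84° − 29°) = 0.5 I₀ · cos²(55°) = 0.1645 I₀.
Ratio = 0.1645 / 0.08272 = 1.989.

I_new/I_old ≈ 1.99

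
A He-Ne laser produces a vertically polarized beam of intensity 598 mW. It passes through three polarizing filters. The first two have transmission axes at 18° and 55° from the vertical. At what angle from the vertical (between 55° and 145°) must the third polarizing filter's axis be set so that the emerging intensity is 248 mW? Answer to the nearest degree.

θ ≈ 87°

I₁ = I₀ cos²(18° − 0°) = I₀ cos²(18°) = 0.9045 I₀.
I₂ = I₁ cos²(55° − 18°) = 0.9045 I₀ · cos²(37°) = 0.5769 I₀.
Target fraction: 248 / 598 mW = 0.4147 of I₀.
Need I₃/I₀ = 0.4147, so cos²(θ − 55°) = 0.4147 / 0.5769 = 0.7189.
θ − 55° = arccos(√0.7189) = 32.0°, giving θ ≈ 55 + 32.0 = 87.0°.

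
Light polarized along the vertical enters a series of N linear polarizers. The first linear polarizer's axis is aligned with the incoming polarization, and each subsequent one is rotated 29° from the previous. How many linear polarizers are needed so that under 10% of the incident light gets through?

N = 10

First polarizer is aligned with the polarization: full transmission.
Each further stage multiplies by cos²(29°) = 0.765.
After N polarizers: T = 0.765^(N−1). Require T < 0.10 ⇒ N−1 > ln(0.10)/ln(0.765) = 8.59, so N−1 ≥ 9 and N = 10.
Check: N=10 gives T = 0.08969 < 0.10; N=9 gives T = 0.1172.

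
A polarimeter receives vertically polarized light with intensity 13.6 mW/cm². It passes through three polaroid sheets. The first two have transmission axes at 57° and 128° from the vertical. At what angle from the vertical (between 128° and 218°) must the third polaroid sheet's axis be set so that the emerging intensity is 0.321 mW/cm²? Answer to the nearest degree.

By Malus's law, I₁ = I₀ cos²(57° − 0°) = I₀ cos²(57°) = 0.2966 I₀.
I₂ = I₁ cos²(128° − 57°) = 0.2966 I₀ · cos²(71°) = 0.03144 I₀.
Target fraction: 0.321 / 13.6 mW/cm² = 0.0236 of I₀.
Need I₃/I₀ = 0.0236, so cos²(θ − 128°) = 0.0236 / 0.03144 = 0.7507.
θ − 128° = arccos(√0.7507) = 30.0°, giving θ ≈ 128 + 30.0 = 158.0°.

θ ≈ 158°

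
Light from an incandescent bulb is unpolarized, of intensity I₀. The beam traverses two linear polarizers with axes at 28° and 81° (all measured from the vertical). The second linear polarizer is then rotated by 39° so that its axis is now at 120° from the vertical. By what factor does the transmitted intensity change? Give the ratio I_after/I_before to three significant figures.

Before rotation:
Unpolarized light through the first polarizer → I₁ = ½ I₀, now polarized at 28°.
I₂ = I₁ cos²(81° − 28°) = 0.5 I₀ · cos²(53°) = 0.1811 I₀.
After rotation:
Unpolarized light through the first polarizer → I₁ = ½ I₀, now polarized at 28°.
Angle between axes 1 and 2: 88°. I₂ = 0.5 I₀ · cos²(88°) = 0.000609 I₀.
Ratio = 0.000609 / 0.1811 = 0.003363.

I_new/I_old ≈ 0.00336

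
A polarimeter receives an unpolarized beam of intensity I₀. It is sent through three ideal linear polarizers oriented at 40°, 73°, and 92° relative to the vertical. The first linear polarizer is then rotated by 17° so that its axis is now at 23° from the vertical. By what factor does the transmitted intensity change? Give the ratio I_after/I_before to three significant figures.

I_new/I_old ≈ 0.587

Before rotation:
Unpolarized light through the first polarizer → I₁ = ½ I₀, now polarized at 40°.
I₂ = I₁ cos²(73° − 40°) = 0.5 I₀ · cos²(33°) = 0.3517 I₀.
I₃ = I₂ cos²(92° − 73°) = 0.3517 I₀ · cos²(19°) = 0.3144 I₀.
After rotation:
Unpolarized light through the first polarizer → I₁ = ½ I₀, now polarized at 23°.
I₂ = I₁ cos²(73° − 23°) = 0.5 I₀ · cos²(50°) = 0.2066 I₀.
I₃ = I₂ cos²(92° − 73°) = 0.2066 I₀ · cos²(19°) = 0.1847 I₀.
Ratio = 0.1847 / 0.3144 = 0.5874.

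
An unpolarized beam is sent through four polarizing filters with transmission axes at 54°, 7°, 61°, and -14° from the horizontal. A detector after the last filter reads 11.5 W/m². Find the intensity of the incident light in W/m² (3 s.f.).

Unpolarized light through the first polarizer → I₁ = ½ I₀, now polarized at 54°.
I₂ = I₁ cos²(7° − 54°) = 0.5 I₀ · cos²(47°) = 0.2326 I₀.
I₃ = I₂ cos²(61° − 7°) = 0.2326 I₀ · cos²(54°) = 0.08035 I₀.
I₄ = I₃ cos²(-14° − 61°) = 0.08035 I₀ · cos²(75°) = 0.005382 I₀.
So 11.5 W/m² = 0.005382 I₀, giving I₀ = 11.5/0.005382 = 2137 W/m².

I₀ ≈ 2140 W/m²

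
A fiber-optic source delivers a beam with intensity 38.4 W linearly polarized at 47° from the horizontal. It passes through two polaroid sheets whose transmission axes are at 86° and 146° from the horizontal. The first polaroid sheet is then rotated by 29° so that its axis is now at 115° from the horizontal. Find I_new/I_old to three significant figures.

I_new/I_old ≈ 0.683

Before rotation:
By Malus's law, I₁ = I₀ cos²(86° − 47°) = I₀ cos²(39°) = 0.604 I₀.
I₂ = I₁ cos²(146° − 86°) = 0.604 I₀ · cos²(60°) = 0.151 I₀.
After rotation:
I₁ = I₀ cos²(115° − 47°) = I₀ cos²(68°) = 0.1403 I₀.
I₂ = I₁ cos²(146° − 115°) = 0.1403 I₀ · cos²(31°) = 0.1031 I₀.
Ratio = 0.1031 / 0.151 = 0.6829.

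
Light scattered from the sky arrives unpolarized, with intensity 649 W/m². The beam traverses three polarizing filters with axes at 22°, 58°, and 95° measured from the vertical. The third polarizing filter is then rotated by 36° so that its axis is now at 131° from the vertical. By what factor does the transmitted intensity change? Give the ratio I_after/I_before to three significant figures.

I_new/I_old ≈ 0.134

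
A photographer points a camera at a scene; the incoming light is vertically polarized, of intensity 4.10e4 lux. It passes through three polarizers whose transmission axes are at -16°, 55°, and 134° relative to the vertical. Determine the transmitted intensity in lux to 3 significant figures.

I ≈ 146 lux

By Malus's law, I₁ = 4.10e4 lux · cos²(16°) = 3.788e+04 lux.
I₂ = I₁ · cos²(71°) = 3.788e+04 · 0.106 = 4016 lux.
I₃ = I₂ · cos²(79°) = 4016 · 0.03641 = 146.2 lux.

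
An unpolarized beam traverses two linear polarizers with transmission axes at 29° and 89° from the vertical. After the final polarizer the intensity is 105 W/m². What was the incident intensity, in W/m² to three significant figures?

I₀ ≈ 840 W/m²

Unpolarized light through the first polarizer → I₁ = ½ I₀, now polarized at 29°.
I₂ = I₁ cos²(89° − 29°) = 0.5 I₀ · cos²(60°) = 0.125 I₀.
So 105 W/m² = 0.125 I₀, giving I₀ = 105/0.125 = 840 W/m².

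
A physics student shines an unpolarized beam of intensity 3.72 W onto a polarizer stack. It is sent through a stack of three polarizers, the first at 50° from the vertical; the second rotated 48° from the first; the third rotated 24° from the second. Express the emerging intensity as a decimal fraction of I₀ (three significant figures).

I/I₀ ≈ 0.187

Unpolarized light through the first polarizer → I₁ = 3.72 W/2 = 1.86 W, polarized at 50°.
I₂ = I₁ · cos²(48°) = 1.86 · 0.4477 = 0.8328 W.
I₃ = I₂ · cos²(24°) = 0.8328 · 0.8346 = 0.695 W.
Transmitted fraction = 0.1868.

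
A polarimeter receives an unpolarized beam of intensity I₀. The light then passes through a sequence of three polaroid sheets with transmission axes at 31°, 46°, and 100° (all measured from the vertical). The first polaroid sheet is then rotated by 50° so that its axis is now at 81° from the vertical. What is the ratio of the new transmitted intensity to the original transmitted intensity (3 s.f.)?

I_new/I_old ≈ 0.719

Before rotation:
Unpolarized light through the first polarizer → I₁ = ½ I₀, now polarized at 31°.
I₂ = I₁ cos²(46° − 31°) = 0.5 I₀ · cos²(15°) = 0.4665 I₀.
I₃ = I₂ cos²(100° − 46°) = 0.4665 I₀ · cos²(54°) = 0.1612 I₀.
After rotation:
Unpolarized light through the first polarizer → I₁ = ½ I₀, now polarized at 81°.
I₂ = I₁ cos²(46° − 81°) = 0.5 I₀ · cos²(35°) = 0.3355 I₀.
I₃ = I₂ cos²(100° − 46°) = 0.3355 I₀ · cos²(54°) = 0.1159 I₀.
Ratio = 0.1159 / 0.1612 = 0.7192.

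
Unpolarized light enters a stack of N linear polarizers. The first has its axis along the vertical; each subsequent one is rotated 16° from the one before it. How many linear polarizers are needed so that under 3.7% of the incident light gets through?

First polarizer halves the unpolarized light: factor 1/2.
Each further stage multiplies by cos²(16°) = 0.924.
After N polarizers: T = 0.5·0.924^(N−1). Require T < 0.037 ⇒ N−1 > ln(0.037/0.5)/ln(0.924) = 32.95, so N−1 ≥ 33 and N = 34.
Check: N=34 gives T = 0.03686 < 0.037; N=33 gives T = 0.03989.

N = 34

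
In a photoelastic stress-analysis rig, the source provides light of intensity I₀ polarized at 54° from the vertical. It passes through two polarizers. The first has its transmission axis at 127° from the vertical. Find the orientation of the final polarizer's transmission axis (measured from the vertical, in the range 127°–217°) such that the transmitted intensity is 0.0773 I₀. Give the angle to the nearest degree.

By Malus's law, I₁ = I₀ cos²(127° − 54°) = I₀ cos²(73°) = 0.08548 I₀.
Need I₂/I₀ = 0.0773, so cos²(θ − 127°) = 0.0773 / 0.08548 = 0.9043.
θ − 127° = arccos(√0.9043) = 18.0°, giving θ ≈ 127 + 18.0 = 145.0°.

θ ≈ 145°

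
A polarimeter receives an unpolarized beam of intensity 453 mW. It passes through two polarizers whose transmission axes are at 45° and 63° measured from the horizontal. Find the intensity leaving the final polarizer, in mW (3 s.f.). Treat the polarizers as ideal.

Unpolarized light through the first polarizer → I₁ = 453 mW/2 = 226.5 mW, polarized at 45°.
I₂ = I₁ · cos²(18°) = 226.5 · 0.9045 = 204.9 mW.

I ≈ 205 mW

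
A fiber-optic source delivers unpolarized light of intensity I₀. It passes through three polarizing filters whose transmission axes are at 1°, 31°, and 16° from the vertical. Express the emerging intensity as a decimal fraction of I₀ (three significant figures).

≈ 0.350 I₀

Unpolarized light through the first polarizer → I₁ = ½ I₀, now polarized at 1°.
I₂ = I₁ cos²(31° − 1°) = 0.5 I₀ · cos²(30°) = 0.375 I₀.
I₃ = I₂ cos²(16° − 31°) = 0.375 I₀ · cos²(15°) = 0.3499 I₀.
Transmitted fraction = 0.3499.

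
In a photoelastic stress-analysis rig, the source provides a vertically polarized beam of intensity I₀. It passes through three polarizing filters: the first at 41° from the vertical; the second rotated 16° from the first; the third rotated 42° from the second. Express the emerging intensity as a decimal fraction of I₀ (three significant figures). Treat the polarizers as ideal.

≈ 0.291 I₀

By Malus's law, I₁ = I₀ cos²(41° − 0°) = I₀ cos²(41°) = 0.5696 I₀.
I₂ = I₁ cos²(16°) = 0.5696 · 0.924 I₀ = 0.5263 I₀.
I₃ = I₂ cos²(42°) = 0.5263 · 0.5523 I₀ = 0.2907 I₀.
Transmitted fraction = 0.2907.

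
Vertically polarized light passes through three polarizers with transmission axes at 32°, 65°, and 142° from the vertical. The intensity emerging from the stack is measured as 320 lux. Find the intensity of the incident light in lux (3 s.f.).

By Malus's law, I₁ = I₀ cos²(32° − 0°) = I₀ cos²(32°) = 0.7192 I₀.
I₂ = I₁ cos²(65° − 32°) = 0.7192 I₀ · cos²(33°) = 0.5059 I₀.
I₃ = I₂ cos²(142° − 65°) = 0.5059 I₀ · cos²(77°) = 0.0256 I₀.
So 320 lux = 0.0256 I₀, giving I₀ = 320/0.0256 = 1.25e+04 lux.

I₀ ≈ 1.25e4 lux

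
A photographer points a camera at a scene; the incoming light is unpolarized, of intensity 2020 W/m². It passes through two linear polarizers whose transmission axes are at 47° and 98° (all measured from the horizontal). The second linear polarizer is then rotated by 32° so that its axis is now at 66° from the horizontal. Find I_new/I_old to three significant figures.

I_new/I_old ≈ 2.26

Before rotation:
Unpolarized light through the first polarizer → I₁ = ½ I₀, now polarized at 47°.
I₂ = I₁ cos²(98° − 47°) = 0.5 I₀ · cos²(51°) = 0.198 I₀.
After rotation:
Unpolarized light through the first polarizer → I₁ = ½ I₀, now polarized at 47°.
I₂ = I₁ cos²(66° − 47°) = 0.5 I₀ · cos²(19°) = 0.447 I₀.
Ratio = 0.447 / 0.198 = 2.257.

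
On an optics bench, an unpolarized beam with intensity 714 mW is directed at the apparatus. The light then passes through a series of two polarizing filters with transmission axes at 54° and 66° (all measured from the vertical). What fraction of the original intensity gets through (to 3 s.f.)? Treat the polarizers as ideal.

I/I₀ ≈ 0.478

Unpolarized light through the first polarizer → I₁ = 714 mW/2 = 357 mW, polarized at 54°.
I₂ = I₁ · cos²(12°) = 357 · 0.9568 = 341.6 mW.
Transmitted fraction = 0.4784.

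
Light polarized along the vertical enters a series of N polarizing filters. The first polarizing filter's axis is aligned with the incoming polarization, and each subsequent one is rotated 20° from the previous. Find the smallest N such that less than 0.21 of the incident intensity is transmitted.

First polarizer is aligned with the polarization: full transmission.
Each further stage multiplies by cos²(20°) = 0.883.
After N polarizers: T = 0.883^(N−1). Require T < 0.21 ⇒ N−1 > ln(0.21)/ln(0.883) = 12.54, so N−1 ≥ 13 and N = 14.
Check: N=14 gives T = 0.1984 < 0.21; N=13 gives T = 0.2247.

N = 14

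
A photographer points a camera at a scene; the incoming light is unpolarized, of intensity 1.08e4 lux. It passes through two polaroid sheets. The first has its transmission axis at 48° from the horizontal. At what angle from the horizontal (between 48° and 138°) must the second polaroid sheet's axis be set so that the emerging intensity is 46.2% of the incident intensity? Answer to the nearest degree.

θ ≈ 64°

Unpolarized light through the first polarizer → I₁ = ½ I₀, now polarized at 48°.
Need I₂/I₀ = 0.462, so cos²(θ − 48°) = 0.462 / 0.5 = 0.924.
θ − 48° = arccos(√0.924) = 16.0°, giving θ ≈ 48 + 16.0 = 64.0°.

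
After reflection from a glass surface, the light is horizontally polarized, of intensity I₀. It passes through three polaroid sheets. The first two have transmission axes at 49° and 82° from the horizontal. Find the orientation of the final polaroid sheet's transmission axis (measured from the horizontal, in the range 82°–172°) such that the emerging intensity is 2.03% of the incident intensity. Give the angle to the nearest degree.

I₁ = I₀ cos²(49° − 0°) = I₀ cos²(49°) = 0.4304 I₀.
I₂ = I₁ cos²(82° − 49°) = 0.4304 I₀ · cos²(33°) = 0.3027 I₀.
Need I₃/I₀ = 0.0203, so cos²(θ − 82°) = 0.0203 / 0.3027 = 0.06705.
θ − 82° = arccos(√0.06705) = 75.0°, giving θ ≈ 82 + 75.0 = 157.0°.

θ ≈ 157°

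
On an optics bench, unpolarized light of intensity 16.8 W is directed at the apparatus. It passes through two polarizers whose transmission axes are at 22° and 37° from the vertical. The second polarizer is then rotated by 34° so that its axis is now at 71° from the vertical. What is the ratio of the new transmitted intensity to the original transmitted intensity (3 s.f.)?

I_new/I_old ≈ 0.461

Before rotation:
Unpolarized light through the first polarizer → I₁ = ½ I₀, now polarized at 22°.
I₂ = I₁ cos²(37° − 22°) = 0.5 I₀ · cos²(15°) = 0.4665 I₀.
After rotation:
Unpolarized light through the first polarizer → I₁ = ½ I₀, now polarized at 22°.
I₂ = I₁ cos²(71° − 22°) = 0.5 I₀ · cos²(49°) = 0.2152 I₀.
Ratio = 0.2152 / 0.4665 = 0.4613.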